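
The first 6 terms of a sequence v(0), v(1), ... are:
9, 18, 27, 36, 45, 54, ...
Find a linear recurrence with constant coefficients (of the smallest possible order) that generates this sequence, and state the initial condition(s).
Look for the lowest-order linear relation among consecutive terms.
Observation: consecutive differences are constant (= 9).
Check at n=2: 1·18 + 9 = 27. ✓

v(n) = v(n-1) + 9, v(0) = 9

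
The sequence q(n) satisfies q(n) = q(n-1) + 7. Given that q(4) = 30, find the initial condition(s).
q(4) = q(0) + 4·7, so q(0) = 30 - 28 = 2.

q(0) = 2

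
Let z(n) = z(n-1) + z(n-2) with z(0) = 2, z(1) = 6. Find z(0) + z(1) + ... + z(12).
Computing the sequence terms: 2, 6, 8, 14, 22, 36, 58, 94, 152, 246, 398, 644, 1042
Adding these values together:

2722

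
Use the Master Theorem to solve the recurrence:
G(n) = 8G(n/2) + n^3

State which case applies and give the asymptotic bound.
Master Theorem template: G(n) = a·G(n/b) + f(n).
Here: a=8, b=2, f(n)=n^3
Compute log_b(a) = log_2(8) = 3.
f(n) = n^3 = Θ(n^3). Case 2: G(n) = Θ(n^3 log n).

Case 2: G(n) = Θ(n^3 log n)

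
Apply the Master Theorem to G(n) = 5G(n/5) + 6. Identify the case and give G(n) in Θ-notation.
Master Theorem template: G(n) = a·G(n/b) + f(n).
Here: a=5, b=5, f(n)=6
Compute log_b(a) = log_5(5) = 1.
f(n) = 6 = O(n^(1-ε)) with ε = 1. Case 1: G(n) = Θ(n^log_b(a)) = Θ(n).

Case 1: G(n) = Θ(n)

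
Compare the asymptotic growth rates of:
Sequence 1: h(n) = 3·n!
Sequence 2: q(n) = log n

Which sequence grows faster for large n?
Comparing growth rates:
Growth-rate hierarchy: log n ≺ any polynomial ≺ any exponential cⁿ (c>1) ≺ n! ≺ nⁿ.
factorial dominates logarithmic asymptotically.

h(n) grows faster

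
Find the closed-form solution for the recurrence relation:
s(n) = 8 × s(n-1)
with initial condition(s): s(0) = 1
Recurrence: s(n) = 8 × s(n-1), initial: s(0) = 1.
Each term is 8 times the previous, so this is geometric with ratio 8. After n steps: s(n) = s(0)·8ⁿ = 8ⁿ.

s(n) = 8ⁿ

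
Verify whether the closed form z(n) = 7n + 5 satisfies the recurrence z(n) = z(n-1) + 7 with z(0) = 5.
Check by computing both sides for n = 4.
From the recurrence with z(0) = 5:
  z(0) = 5, z(1) = 12, z(2) = 19, z(3) = 26, z(4) = 33
  so the recurrence gives z(4) = 33.
From the proposed closed form z(n) = 7n + 5:
  z(4) = 33.
Both sides give 33 at n = 4, and the initial condition(s) match, so the closed form is consistent.

Yes, the closed form is correct.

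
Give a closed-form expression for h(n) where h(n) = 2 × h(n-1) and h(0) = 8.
Recurrence: h(n) = 2 × h(n-1), initial: h(0) = 8.
Each term is 2 times the previous, so this is geometric with ratio 2. After n steps: h(n) = h(0)·2ⁿ = 8·2ⁿ.

h(n) = 8·2ⁿ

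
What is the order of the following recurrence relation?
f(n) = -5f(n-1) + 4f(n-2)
The order is the largest lag k for which f(n-k) appears. Here the deepest term is f(n-2), so the order is 2.

Order 2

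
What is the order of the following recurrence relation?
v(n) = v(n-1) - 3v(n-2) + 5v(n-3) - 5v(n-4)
The order is the largest lag k for which v(n-k) appears. Here the deepest term is v(n-4), so the order is 4.

Order 4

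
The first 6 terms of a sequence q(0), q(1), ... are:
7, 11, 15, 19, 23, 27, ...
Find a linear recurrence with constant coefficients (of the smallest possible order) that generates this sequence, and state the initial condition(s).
Look for the lowest-order linear relation among consecutive terms.
Observation: consecutive differences are constant (= 4).
Check at n=2: 1·11 + 4 = 15. ✓

q(n) = q(n-1) + 4, q(0) = 7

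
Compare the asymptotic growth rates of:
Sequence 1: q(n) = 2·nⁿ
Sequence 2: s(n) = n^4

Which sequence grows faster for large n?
Comparing growth rates:
Growth-rate hierarchy: log n ≺ any polynomial ≺ any exponential cⁿ (c>1) ≺ n! ≺ nⁿ.
super-exponential nⁿ dominates polynomial degree 4 asymptotically.

q(n) grows faster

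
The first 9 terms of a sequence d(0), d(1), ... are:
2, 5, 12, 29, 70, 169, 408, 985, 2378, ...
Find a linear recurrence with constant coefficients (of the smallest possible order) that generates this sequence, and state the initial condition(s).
Look for the lowest-order linear relation among consecutive terms.
Observation: d(n) - 2·d(n-1) - (1)·d(n-2) = 0 holds for the shown terms, and no order-1 relation d(n) = α·d(n-1) + β fits.
Check at n=3: 2·12 + (1)·5 = 29. ✓

d(n) = 2d(n-1) + d(n-2), d(0) = 2, d(1) = 5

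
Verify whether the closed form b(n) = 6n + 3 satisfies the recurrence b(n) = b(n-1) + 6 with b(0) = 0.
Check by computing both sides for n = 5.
From the recurrence with b(0) = 0:
  b(0) = 0, b(1) = 6, b(2) = 12, b(3) = 18, b(4) = 24, b(5) = 30
  so the recurrence gives b(5) = 30.
From the proposed closed form b(n) = 6n + 3:
  b(5) = 33.
The recurrence gives 30 but the closed form gives 33, so the closed form does not satisfy the recurrence.

No, the closed form is incorrect.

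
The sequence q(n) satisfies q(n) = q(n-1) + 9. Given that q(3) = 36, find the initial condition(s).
q(3) = q(0) + 3·9, so q(0) = 36 - 27 = 9.

q(0) = 9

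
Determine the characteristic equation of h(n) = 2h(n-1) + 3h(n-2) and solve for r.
Substitute h(n) = rⁿ and divide through by rⁿ⁻²: r² - 2r - 3 = 0
Factor: (r + 1)(r - 3) = 0, so r = -1, 3.
General solution: h(n) = A·(-1)ⁿ + B·3ⁿ

Characteristic: r² - 2r - 3 = 0, Roots: r = -1, 3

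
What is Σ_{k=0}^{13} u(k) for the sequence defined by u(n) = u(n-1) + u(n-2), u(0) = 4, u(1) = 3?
Computing the sequence terms: 4, 3, 7, 10, 17, 27, 44, 71, 115, 186, 301, 487, 788, 1275
Adding these values together:

3335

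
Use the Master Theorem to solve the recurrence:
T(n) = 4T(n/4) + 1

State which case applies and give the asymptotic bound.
Master Theorem template: T(n) = a·T(n/b) + f(n).
Here: a=4, b=4, f(n)=1
Compute log_b(a) = log_4(4) = 1.
f(n) = 1 = O(n^(1-ε)) with ε = 1. Case 1: T(n) = Θ(n^log_b(a)) = Θ(n).

Case 1: T(n) = Θ(n)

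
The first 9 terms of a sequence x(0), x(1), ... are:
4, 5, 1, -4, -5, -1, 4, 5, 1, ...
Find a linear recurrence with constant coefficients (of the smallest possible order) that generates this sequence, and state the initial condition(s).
Look for the lowest-order linear relation among consecutive terms.
Observation: x(n) - 1·x(n-1) - (-1)·x(n-2) = 0 holds for the shown terms, and no order-1 relation x(n) = α·x(n-1) + β fits.
Check at n=3: 1·1 + (-1)·5 = -4. ✓

x(n) = x(n-1) - x(n-2), x(0) = 4, x(1) = 5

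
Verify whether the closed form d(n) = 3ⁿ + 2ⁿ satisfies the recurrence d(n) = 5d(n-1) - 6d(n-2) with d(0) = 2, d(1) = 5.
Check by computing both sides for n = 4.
From the recurrence with d(0) = 2, d(1) = 5:
  d(0) = 2, d(1) = 5, d(2) = 13, d(3) = 35, d(4) = 97
  so the recurrence gives d(4) = 97.
From the proposed closed form d(n) = 3ⁿ + 2ⁿ:
  d(4) = 97.
Both sides give 97 at n = 4, and the initial condition(s) match, so the closed form is consistent.

Yes, the closed form is correct.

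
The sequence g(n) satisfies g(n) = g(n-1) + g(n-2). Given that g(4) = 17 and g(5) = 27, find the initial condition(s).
Work backwards using g(k) = g(k+2) - g(k+1):
g(3) = g(5) - g(4) = 27 - 17 = 10
g(2) = g(4) - g(3) = 17 - 10 = 7
g(1) = g(3) - g(2) = 10 - 7 = 3
g(0) = g(2) - g(1) = 7 - 3 = 4

g(0) = 4, g(1) = 3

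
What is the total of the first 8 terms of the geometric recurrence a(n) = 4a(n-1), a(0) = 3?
Computing the sequence terms: 3, 12, 48, 192, 768, 3072, 12288, 49152
Adding these values together:

65535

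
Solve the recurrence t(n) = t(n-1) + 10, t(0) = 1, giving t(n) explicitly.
Recurrence: t(n) = t(n-1) + 10, initial: t(0) = 1.
Each step adds 10, so t(n) = t(0) + 10n = 10n + 1.

t(n) = 10n + 1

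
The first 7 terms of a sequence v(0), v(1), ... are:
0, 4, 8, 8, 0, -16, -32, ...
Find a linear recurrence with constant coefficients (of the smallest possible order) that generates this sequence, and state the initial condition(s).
Look for the lowest-order linear relation among consecutive terms.
Observation: v(n) - 2·v(n-1) - (-2)·v(n-2) = 0 holds for the shown terms, and no order-1 relation v(n) = α·v(n-1) + β fits.
Check at n=3: 2·8 + (-2)·4 = 8. ✓

v(n) = 2v(n-1) - 2v(n-2), v(0) = 0, v(1) = 4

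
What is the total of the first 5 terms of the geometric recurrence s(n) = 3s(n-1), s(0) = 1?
Computing the sequence terms: 1, 3, 9, 27, 81
Adding these values together:

121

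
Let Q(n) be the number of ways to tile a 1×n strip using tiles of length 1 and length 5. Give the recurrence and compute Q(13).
Condition on the last tile: it has length 1 (leaving a 1×(n-1) strip) or length 5 (leaving a 1×(n-5) strip), so Q(n) = Q(n-1) + Q(n-5) (order-5 linear recurrence).
For 0 ≤ i < 5 only unit tiles fit, so Q(i) = 1.
Iterating the recurrence: Q(5) = 2, Q(6) = 3, Q(7) = 4, Q(8) = 5, Q(9) = 6, Q(10) = 8, Q(11) = 11, Q(12) = 15, Q(13) = 20.

Q(n) = Q(n-1) + Q(n-5), with Q(i) = 1 for 0 ≤ i < 5; Q(13) = 20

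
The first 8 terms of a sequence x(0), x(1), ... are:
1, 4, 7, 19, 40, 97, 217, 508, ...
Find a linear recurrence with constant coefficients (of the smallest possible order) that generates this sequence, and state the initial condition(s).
Look for the lowest-order linear relation among consecutive terms.
Observation: x(n) - 1·x(n-1) - (3)·x(n-2) = 0 holds for the shown terms, and no order-1 relation x(n) = α·x(n-1) + β fits.
Check at n=3: 1·7 + (3)·4 = 19. ✓

x(n) = x(n-1) + 3x(n-2), x(0) = 1, x(1) = 4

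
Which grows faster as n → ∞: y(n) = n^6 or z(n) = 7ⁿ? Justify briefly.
Comparing growth rates:
Growth-rate hierarchy: log n ≺ any polynomial ≺ any exponential cⁿ (c>1) ≺ n! ≺ nⁿ.
exponential base 7 dominates polynomial degree 6 asymptotically.

z(n) grows faster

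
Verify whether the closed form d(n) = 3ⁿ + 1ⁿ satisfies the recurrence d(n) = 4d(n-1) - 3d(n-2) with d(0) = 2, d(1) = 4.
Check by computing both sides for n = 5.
From the recurrence with d(0) = 2, d(1) = 4:
  d(0) = 2, d(1) = 4, d(2) = 10, d(3) = 28, d(4) = 82, d(5) = 244
  so the recurrence gives d(5) = 244.
From the proposed closed form d(n) = 3ⁿ + 1ⁿ:
  d(5) = 244.
Both sides give 244 at n = 5, and the initial condition(s) match, so the closed form is consistent.

Yes, the closed form is correct.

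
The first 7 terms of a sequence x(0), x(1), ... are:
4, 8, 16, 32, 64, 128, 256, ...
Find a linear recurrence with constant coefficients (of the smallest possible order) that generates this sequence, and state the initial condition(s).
Look for the lowest-order linear relation among consecutive terms.
Observation: each term is 2× the previous.
Check at n=2: 2·8 = 16. ✓

x(n) = 2 × x(n-1), x(0) = 4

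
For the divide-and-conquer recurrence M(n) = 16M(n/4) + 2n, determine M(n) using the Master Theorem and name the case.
Master Theorem template: M(n) = a·M(n/b) + f(n).
Here: a=16, b=4, f(n)=2n
Compute log_b(a) = log_4(16) = 2.
f(n) = 2n = O(n^(2-ε)) with ε = 1. Case 1: M(n) = Θ(n^log_b(a)) = Θ(n^2).

Case 1: M(n) = Θ(n^2)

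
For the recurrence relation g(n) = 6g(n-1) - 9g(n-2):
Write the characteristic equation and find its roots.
Substitute g(n) = rⁿ and divide through by rⁿ⁻²: r² - 6r + 9 = 0
Factor: (r - 3)² = 0, so r = 3 (double root).
General solution: g(n) = (A + Bn)·3ⁿ

Characteristic: r² - 6r + 9 = 0, Roots: r = 3 (double root)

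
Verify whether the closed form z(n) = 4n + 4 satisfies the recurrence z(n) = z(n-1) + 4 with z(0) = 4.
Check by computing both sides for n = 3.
From the recurrence with z(0) = 4:
  z(0) = 4, z(1) = 8, z(2) = 12, z(3) = 16
  so the recurrence gives z(3) = 16.
From the proposed closed form z(n) = 4n + 4:
  z(3) = 16.
Both sides give 16 at n = 3, and the initial condition(s) match, so the closed form is consistent.

Yes, the closed form is correct.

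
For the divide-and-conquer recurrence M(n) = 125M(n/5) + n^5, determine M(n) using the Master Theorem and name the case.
Master Theorem template: M(n) = a·M(n/b) + f(n).
Here: a=125, b=5, f(n)=n^5
Compute log_b(a) = log_5(125) = 3.
f(n) = n^5 = Ω(n^(3+ε)) with ε = 2, and the regularity condition holds (a·f(n/b) = (a/b^5)·f(n) with a/b^5 = 5^-2 < 1). Case 3: M(n) = Θ(f(n)) = Θ(n^5).

Case 3: M(n) = Θ(n^5)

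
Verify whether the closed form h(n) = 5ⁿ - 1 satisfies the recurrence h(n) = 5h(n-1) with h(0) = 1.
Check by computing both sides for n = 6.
From the recurrence with h(0) = 1:
  h(0) = 1, h(1) = 5, h(2) = 25, h(3) = 125, h(4) = 625, h(5) = 3125, h(6) = 15625
  so the recurrence gives h(6) = 15625.
From the proposed closed form h(n) = 5ⁿ - 1:
  h(6) = 15624.
The recurrence gives 15625 but the closed form gives 15624, so the closed form does not satisfy the recurrence.

No, the closed form is incorrect.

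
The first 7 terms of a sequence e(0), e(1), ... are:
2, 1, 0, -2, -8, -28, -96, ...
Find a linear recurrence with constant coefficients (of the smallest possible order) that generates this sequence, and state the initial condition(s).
Look for the lowest-order linear relation among consecutive terms.
Observation: e(n) - 4·e(n-1) - (-2)·e(n-2) = 0 holds for the shown terms, and no order-1 relation e(n) = α·e(n-1) + β fits.
Check at n=3: 4·0 + (-2)·1 = -2. ✓

e(n) = 4e(n-1) - 2e(n-2), e(0) = 2, e(1) = 1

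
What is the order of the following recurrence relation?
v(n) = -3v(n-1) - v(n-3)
The order is the largest lag k for which v(n-k) appears. Here the deepest term is v(n-3), so the order is 3.

Order 3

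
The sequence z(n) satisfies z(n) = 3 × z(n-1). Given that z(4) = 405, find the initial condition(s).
In general z(n) = 3ⁿ · z(0). At n = 4: z(0) = z(4) / 3^4 = 405 / 81 = 5.

z(0) = 5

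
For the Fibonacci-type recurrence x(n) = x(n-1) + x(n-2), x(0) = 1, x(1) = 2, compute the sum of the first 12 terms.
Computing the sequence terms: 1, 2, 3, 5, 8, 13, 21, 34, 55, 89, 144, 233
Adding these values together:

608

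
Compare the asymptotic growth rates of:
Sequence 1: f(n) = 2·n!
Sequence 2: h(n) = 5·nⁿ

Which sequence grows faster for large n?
Comparing growth rates:
Growth-rate hierarchy: log n ≺ any polynomial ≺ any exponential cⁿ (c>1) ≺ n! ≺ nⁿ.
super-exponential nⁿ dominates factorial asymptotically.

h(n) grows faster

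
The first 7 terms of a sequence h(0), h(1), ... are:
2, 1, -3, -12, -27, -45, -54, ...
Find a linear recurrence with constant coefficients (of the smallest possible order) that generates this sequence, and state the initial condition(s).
Look for the lowest-order linear relation among consecutive terms.
Observation: h(n) - 3·h(n-1) - (-3)·h(n-2) = 0 holds for the shown terms, and no order-1 relation h(n) = α·h(n-1) + β fits.
Check at n=3: 3·-3 + (-3)·1 = -12. ✓

h(n) = 3h(n-1) - 3h(n-2), h(0) = 2, h(1) = 1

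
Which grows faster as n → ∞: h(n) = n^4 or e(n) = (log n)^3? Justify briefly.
Comparing growth rates:
Growth-rate hierarchy: log n ≺ any polynomial ≺ any exponential cⁿ (c>1) ≺ n! ≺ nⁿ.
polynomial degree 4 dominates polylogarithmic (log n)^3 asymptotically.

h(n) grows faster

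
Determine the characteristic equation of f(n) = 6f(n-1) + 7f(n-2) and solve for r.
Substitute f(n) = rⁿ and divide through by rⁿ⁻²: r² - 6r - 7 = 0
Factor: (r - 7)(r + 1) = 0, so r = 7, -1.
General solution: f(n) = A·7ⁿ + B·(-1)ⁿ

Characteristic: r² - 6r - 7 = 0, Roots: r = 7, -1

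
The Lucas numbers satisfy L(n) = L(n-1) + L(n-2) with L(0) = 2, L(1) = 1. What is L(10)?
Computing the sequence terms:
2, 1, 3, 4, 7, 11, 18, 29, 47, 76, 123

123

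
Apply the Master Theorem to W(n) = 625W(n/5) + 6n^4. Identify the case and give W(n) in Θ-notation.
Master Theorem template: W(n) = a·W(n/b) + f(n).
Here: a=625, b=5, f(n)=6n^4
Compute log_b(a) = log_5(625) = 4.
f(n) = 6n^4 = Θ(n^4). Case 2: W(n) = Θ(n^4 log n).

Case 2: W(n) = Θ(n^4 log n)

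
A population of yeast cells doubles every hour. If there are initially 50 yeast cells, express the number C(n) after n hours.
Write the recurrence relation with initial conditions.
Each hour multiplies the count by 2, so the count after n hours depends only on the count after n-1 hours: C(n) = 2 × C(n-1). The starting count gives C(0) = 50.
Unrolling n times gives the closed form C(n) = 50 × 2ⁿ.

C(n) = 2 × C(n-1), C(0) = 50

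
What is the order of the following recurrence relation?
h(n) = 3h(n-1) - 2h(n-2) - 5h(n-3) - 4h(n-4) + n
The order is the largest lag k for which h(n-k) appears. Here the deepest term is h(n-4) (the n term is non-homogeneous and does not affect the order), so the order is 4.

Order 4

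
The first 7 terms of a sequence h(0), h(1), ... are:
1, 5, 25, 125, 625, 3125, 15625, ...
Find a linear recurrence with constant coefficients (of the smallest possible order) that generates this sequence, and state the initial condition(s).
Look for the lowest-order linear relation among consecutive terms.
Observation: each term is 5× the previous.
Check at n=2: 5·5 = 25. ✓

h(n) = 5 × h(n-1), h(0) = 1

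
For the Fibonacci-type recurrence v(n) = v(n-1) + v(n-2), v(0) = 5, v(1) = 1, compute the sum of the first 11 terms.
Computing the sequence terms: 5, 1, 6, 7, 13, 20, 33, 53, 86, 139, 225
Adding these values together:

588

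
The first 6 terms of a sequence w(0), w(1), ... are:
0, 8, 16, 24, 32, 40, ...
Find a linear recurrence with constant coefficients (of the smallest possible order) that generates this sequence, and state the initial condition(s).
Look for the lowest-order linear relation among consecutive terms.
Observation: consecutive differences are constant (= 8).
Check at n=2: 1·8 + 8 = 16. ✓

w(n) = w(n-1) + 8, w(0) = 0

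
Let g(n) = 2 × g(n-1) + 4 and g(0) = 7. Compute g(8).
Computing step by step:
g(0) = 7
g(1) = 2 × 7 + 4 = 18
g(2) = 2 × 18 + 4 = 40
g(3) = 2 × 40 + 4 = 84
g(4) = 2 × 84 + 4 = 172
g(5) = 2 × 172 + 4 = 348
g(6) = 2 × 348 + 4 = 700
g(7) = 2 × 700 + 4 = 1404
g(8) = 2 × 1404 + 4 = 2812

2812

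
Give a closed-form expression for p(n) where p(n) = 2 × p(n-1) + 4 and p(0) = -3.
Recurrence: p(n) = 2 × p(n-1) + 4, initial: p(0) = -3.
Try p(n) = A·2ⁿ + C. Substituting: A·2ⁿ + C = 2(A·2ⁿ⁻¹ + C) + 4 = A·2ⁿ + 2C + 4, so C = 2C + 4, giving C = -4. Then p(0) = A - 4 = -3 gives A = 1.

p(n) = 2ⁿ - 4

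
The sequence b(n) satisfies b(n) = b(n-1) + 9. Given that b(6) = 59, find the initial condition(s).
b(6) = b(0) + 6·9, so b(0) = 59 - 54 = 5.

b(0) = 5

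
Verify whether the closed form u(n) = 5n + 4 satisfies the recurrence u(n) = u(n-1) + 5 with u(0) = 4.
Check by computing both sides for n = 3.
From the recurrence with u(0) = 4:
  u(0) = 4, u(1) = 9, u(2) = 14, u(3) = 19
  so the recurrence gives u(3) = 19.
From the proposed closed form u(n) = 5n + 4:
  u(3) = 19.
Both sides give 19 at n = 3, and the initial condition(s) match, so the closed form is consistent.

Yes, the closed form is correct.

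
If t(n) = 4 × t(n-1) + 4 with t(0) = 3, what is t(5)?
Computing step by step:
t(0) = 3
t(1) = 4 × 3 + 4 = 16
t(2) = 4 × 16 + 4 = 68
t(3) = 4 × 68 + 4 = 276
t(4) = 4 × 276 + 4 = 1108
t(5) = 4 × 1108 + 4 = 4436

4436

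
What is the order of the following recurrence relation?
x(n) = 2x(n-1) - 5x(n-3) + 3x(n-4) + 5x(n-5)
The order is the largest lag k for which x(n-k) appears. Here the deepest term is x(n-5), so the order is 5.

Order 5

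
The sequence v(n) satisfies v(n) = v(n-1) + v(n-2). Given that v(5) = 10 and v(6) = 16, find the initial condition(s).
Work backwards using v(k) = v(k+2) - v(k+1):
v(4) = v(6) - v(5) = 16 - 10 = 6
v(3) = v(5) - v(4) = 10 - 6 = 4
v(2) = v(4) - v(3) = 6 - 4 = 2
v(1) = v(3) - v(2) = 4 - 2 = 2
v(0) = v(2) - v(1) = 2 - 2 = 0

v(0) = 0, v(1) = 2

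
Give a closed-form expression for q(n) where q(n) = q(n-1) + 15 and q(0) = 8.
Recurrence: q(n) = q(n-1) + 15, initial: q(0) = 8.
Each step adds 15, so q(n) = q(0) + 15n = 15n + 8.

q(n) = 15n + 8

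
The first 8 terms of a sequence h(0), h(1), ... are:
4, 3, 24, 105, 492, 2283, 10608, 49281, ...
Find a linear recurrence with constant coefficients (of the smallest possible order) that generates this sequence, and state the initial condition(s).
Look for the lowest-order linear relation among consecutive terms.
Observation: h(n) - 4·h(n-1) - (3)·h(n-2) = 0 holds for the shown terms, and no order-1 relation h(n) = α·h(n-1) + β fits.
Check at n=3: 4·24 + (3)·3 = 105. ✓

h(n) = 4h(n-1) + 3h(n-2), h(0) = 4, h(1) = 3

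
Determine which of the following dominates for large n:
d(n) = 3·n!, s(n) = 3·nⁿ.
Comparing growth rates:
Growth-rate hierarchy: log n ≺ any polynomial ≺ any exponential cⁿ (c>1) ≺ n! ≺ nⁿ.
super-exponential nⁿ dominates factorial asymptotically.

s(n) grows faster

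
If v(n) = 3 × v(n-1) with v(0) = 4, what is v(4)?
Computing step by step:
v(0) = 4
v(1) = 3 × 4 = 12
v(2) = 3 × 12 = 36
v(3) = 3 × 36 = 108
v(4) = 3 × 108 = 324

324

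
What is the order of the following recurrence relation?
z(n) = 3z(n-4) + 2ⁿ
The order is the largest lag k for which z(n-k) appears. Here the deepest term is z(n-4) (the 2ⁿ term is non-homogeneous and does not affect the order), so the order is 4.

Order 4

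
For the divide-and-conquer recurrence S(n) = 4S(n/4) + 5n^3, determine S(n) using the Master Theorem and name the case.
Master Theorem template: S(n) = a·S(n/b) + f(n).
Here: a=4, b=4, f(n)=5n^3
Compute log_b(a) = log_4(4) = 1.
f(n) = 5n^3 = Ω(n^(1+ε)) with ε = 2, and the regularity condition holds (a·f(n/b) = (a/b^3)·f(n) with a/b^3 = 4^-2 < 1). Case 3: S(n) = Θ(f(n)) = Θ(n^3).

Case 3: S(n) = Θ(n^3)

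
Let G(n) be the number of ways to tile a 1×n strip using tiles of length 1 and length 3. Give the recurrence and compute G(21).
Condition on the last tile: it has length 1 (leaving a 1×(n-1) strip) or length 3 (leaving a 1×(n-3) strip), so G(n) = G(n-1) + G(n-3) (order-3 linear recurrence).
For 0 ≤ i < 3 only unit tiles fit, so G(i) = 1.
Iterating the recurrence: G(3) = 2, G(4) = 3, G(5) = 4, G(6) = 6, G(7) = 9, G(8) = 13, G(9) = 19, G(10) = 28, G(11) = 41, G(12) = 60, G(13) = 88, G(14) = 129, G(15) = 189, G(16) = 277, G(17) = 406, G(18) = 595, G(19) = 872, G(20) = 1278, G(21) = 1873.

G(n) = G(n-1) + G(n-3), with G(i) = 1 for 0 ≤ i < 3; G(21) = 1873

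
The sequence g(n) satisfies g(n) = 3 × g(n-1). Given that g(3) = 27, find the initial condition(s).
In general g(n) = 3ⁿ · g(0). At n = 3: g(0) = g(3) / 3^3 = 27 / 27 = 1.

g(0) = 1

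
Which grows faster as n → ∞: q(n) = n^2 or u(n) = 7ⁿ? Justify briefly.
Comparing growth rates:
Growth-rate hierarchy: log n ≺ any polynomial ≺ any exponential cⁿ (c>1) ≺ n! ≺ nⁿ.
exponential base 7 dominates polynomial degree 2 asymptotically.

u(n) grows faster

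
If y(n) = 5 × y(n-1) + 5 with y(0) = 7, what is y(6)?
Computing step by step:
y(0) = 7
y(1) = 5 × 7 + 5 = 40
y(2) = 5 × 40 + 5 = 205
y(3) = 5 × 205 + 5 = 1030
y(4) = 5 × 1030 + 5 = 5155
y(5) = 5 × 5155 + 5 = 25780
y(6) = 5 × 25780 + 5 = 128905

128905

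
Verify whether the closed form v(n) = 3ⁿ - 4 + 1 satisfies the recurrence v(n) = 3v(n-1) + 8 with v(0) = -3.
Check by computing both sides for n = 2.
From the recurrence with v(0) = -3:
  v(0) = -3, v(1) = -1, v(2) = 5
  so the recurrence gives v(2) = 5.
From the proposed closed form v(n) = 3ⁿ - 4 + 1:
  v(2) = 6.
The recurrence gives 5 but the closed form gives 6, so the closed form does not satisfy the recurrence.

No, the closed form is incorrect.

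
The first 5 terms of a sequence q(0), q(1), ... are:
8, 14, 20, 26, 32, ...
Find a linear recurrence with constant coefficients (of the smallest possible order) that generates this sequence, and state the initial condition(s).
Look for the lowest-order linear relation among consecutive terms.
Observation: consecutive differences are constant (= 6).
Check at n=2: 1·14 + 6 = 20. ✓

q(n) = q(n-1) + 6, q(0) = 8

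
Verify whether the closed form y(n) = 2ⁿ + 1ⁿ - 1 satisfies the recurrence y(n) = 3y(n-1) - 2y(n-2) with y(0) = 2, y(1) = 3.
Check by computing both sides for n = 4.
From the recurrence with y(0) = 2, y(1) = 3:
  y(0) = 2, y(1) = 3, y(2) = 5, y(3) = 9, y(4) = 17
  so the recurrence gives y(4) = 17.
From the proposed closed form y(n) = 2ⁿ + 1ⁿ - 1:
  y(4) = 16.
The recurrence gives 17 but the closed form gives 16, so the closed form does not satisfy the recurrence.

No, the closed form is incorrect.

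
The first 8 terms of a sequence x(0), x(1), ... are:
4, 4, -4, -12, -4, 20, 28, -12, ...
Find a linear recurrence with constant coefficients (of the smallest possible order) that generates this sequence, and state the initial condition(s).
Look for the lowest-order linear relation among consecutive terms.
Observation: x(n) - 1·x(n-1) - (-2)·x(n-2) = 0 holds for the shown terms, and no order-1 relation x(n) = α·x(n-1) + β fits.
Check at n=3: 1·-4 + (-2)·4 = -12. ✓

x(n) = x(n-1) - 2x(n-2), x(0) = 4, x(1) = 4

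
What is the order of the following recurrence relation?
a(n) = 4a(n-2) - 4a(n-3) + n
The order is the largest lag k for which a(n-k) appears. Here the deepest term is a(n-3) (the n term is non-homogeneous and does not affect the order), so the order is 3.

Order 3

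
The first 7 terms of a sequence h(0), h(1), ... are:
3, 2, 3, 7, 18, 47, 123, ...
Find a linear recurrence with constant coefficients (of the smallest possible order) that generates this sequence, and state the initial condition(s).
Look for the lowest-order linear relation among consecutive terms.
Observation: h(n) - 3·h(n-1) - (-1)·h(n-2) = 0 holds for the shown terms, and no order-1 relation h(n) = α·h(n-1) + β fits.
Check at n=3: 3·3 + (-1)·2 = 7. ✓

h(n) = 3h(n-1) - h(n-2), h(0) = 3, h(1) = 2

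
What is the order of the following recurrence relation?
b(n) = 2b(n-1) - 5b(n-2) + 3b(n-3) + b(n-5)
The order is the largest lag k for which b(n-k) appears. Here the deepest term is b(n-5), so the order is 5.

Order 5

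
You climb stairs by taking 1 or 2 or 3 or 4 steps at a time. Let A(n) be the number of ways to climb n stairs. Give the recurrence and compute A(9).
Condition on the size of the last step (1 to 4): before it there were n-1, …, n-4 stairs climbed, and these cases are disjoint, so A(n) = A(n-1) + A(n-2) + A(n-3) + A(n-4) (order-4 linear recurrence).
Initial conditions by direct count (compositions of i into parts ≤ 4): A(1) = 1; A(2) = 2; A(3) = 4; A(4) = 8.
Iterating the recurrence: A(5) = 15, A(6) = 29, A(7) = 56, A(8) = 108, A(9) = 208.

A(n) = A(n-1) + A(n-2) + A(n-3) + A(n-4), A(1) = 1, A(2) = 2, A(3) = 4, A(4) = 8; A(9) = 208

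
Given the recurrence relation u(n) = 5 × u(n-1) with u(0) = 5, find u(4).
Computing step by step:
u(0) = 5
u(1) = 5 × 5 = 25
u(2) = 5 × 25 = 125
u(3) = 5 × 125 = 625
u(4) = 5 × 625 = 3125

3125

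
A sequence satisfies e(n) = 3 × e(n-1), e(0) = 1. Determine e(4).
Computing step by step:
e(0) = 1
e(1) = 3 × 1 = 3
e(2) = 3 × 3 = 9
e(3) = 3 × 9 = 27
e(4) = 3 × 27 = 81

81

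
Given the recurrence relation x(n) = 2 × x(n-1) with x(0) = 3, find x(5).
Computing step by step:
x(0) = 3
x(1) = 2 × 3 = 6
x(2) = 2 × 6 = 12
x(3) = 2 × 12 = 24
x(4) = 2 × 24 = 48
x(5) = 2 × 48 = 96

96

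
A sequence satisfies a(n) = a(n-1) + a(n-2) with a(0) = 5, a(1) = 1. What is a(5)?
Computing the sequence terms:
5, 1, 6, 7, 13, 20

20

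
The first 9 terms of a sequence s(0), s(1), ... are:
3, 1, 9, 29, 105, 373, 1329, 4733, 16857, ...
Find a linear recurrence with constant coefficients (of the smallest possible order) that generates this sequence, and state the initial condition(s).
Look for the lowest-order linear relation among consecutive terms.
Observation: s(n) - 3·s(n-1) - (2)·s(n-2) = 0 holds for the shown terms, and no order-1 relation s(n) = α·s(n-1) + β fits.
Check at n=3: 3·9 + (2)·1 = 29. ✓

s(n) = 3s(n-1) + 2s(n-2), s(0) = 3, s(1) = 1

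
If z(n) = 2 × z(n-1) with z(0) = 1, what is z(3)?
Computing step by step:
z(0) = 1
z(1) = 2 × 1 = 2
z(2) = 2 × 2 = 4
z(3) = 2 × 4 = 8

8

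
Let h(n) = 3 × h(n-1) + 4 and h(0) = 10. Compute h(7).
Computing step by step:
h(0) = 10
h(1) = 3 × 10 + 4 = 34
h(2) = 3 × 34 + 4 = 106
h(3) = 3 × 106 + 4 = 322
h(4) = 3 × 322 + 4 = 970
h(5) = 3 × 970 + 4 = 2914
h(6) = 3 × 2914 + 4 = 8746
h(7) = 3 × 8746 + 4 = 26242

26242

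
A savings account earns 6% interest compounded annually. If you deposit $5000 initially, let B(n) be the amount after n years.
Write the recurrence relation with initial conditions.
Each year the balance grows by 6%, i.e. is multiplied by 1 + 6/100 = 1.06, so B(n) = 1.06 × B(n-1). The initial deposit gives B(0) = 5000.
Unrolling gives the closed form B(n) = 5000 × (1.06)ⁿ.

B(n) = 1.06 × B(n-1), B(0) = 5000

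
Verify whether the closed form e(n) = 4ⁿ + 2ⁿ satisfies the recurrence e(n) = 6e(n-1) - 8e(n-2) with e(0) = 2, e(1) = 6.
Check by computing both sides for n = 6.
From the recurrence with e(0) = 2, e(1) = 6:
  e(0) = 2, e(1) = 6, e(2) = 20, e(3) = 72, e(4) = 272, e(5) = 1056, e(6) = 4160
  so the recurrence gives e(6) = 4160.
From the proposed closed form e(n) = 4ⁿ + 2ⁿ:
  e(6) = 4160.
Both sides give 4160 at n = 6, and the initial condition(s) match, so the closed form is consistent.

Yes, the closed form is correct.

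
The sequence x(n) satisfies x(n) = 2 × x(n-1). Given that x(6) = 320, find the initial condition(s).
In general x(n) = 2ⁿ · x(0). At n = 6: x(0) = x(6) / 2^6 = 320 / 64 = 5.

x(0) = 5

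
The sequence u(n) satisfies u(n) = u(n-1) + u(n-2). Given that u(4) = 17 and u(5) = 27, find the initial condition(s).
Work backwards using u(k) = u(k+2) - u(k+1):
u(3) = u(5) - u(4) = 27 - 17 = 10
u(2) = u(4) - u(3) = 17 - 10 = 7
u(1) = u(3) - u(2) = 10 - 7 = 3
u(0) = u(2) - u(1) = 7 - 3 = 4

u(0) = 4, u(1) = 3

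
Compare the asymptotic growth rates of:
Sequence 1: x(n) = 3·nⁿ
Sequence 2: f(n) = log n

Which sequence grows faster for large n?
Comparing growth rates:
Growth-rate hierarchy: log n ≺ any polynomial ≺ any exponential cⁿ (c>1) ≺ n! ≺ nⁿ.
super-exponential nⁿ dominates logarithmic asymptotically.

x(n) grows faster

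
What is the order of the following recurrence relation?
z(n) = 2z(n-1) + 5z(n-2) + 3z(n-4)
The order is the largest lag k for which z(n-k) appears. Here the deepest term is z(n-4), so the order is 4.

Order 4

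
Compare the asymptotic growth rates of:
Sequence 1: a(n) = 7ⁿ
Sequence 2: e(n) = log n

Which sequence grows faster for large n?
Comparing growth rates:
Growth-rate hierarchy: log n ≺ any polynomial ≺ any exponential cⁿ (c>1) ≺ n! ≺ nⁿ.
exponential base 7 dominates logarithmic asymptotically.

a(n) grows faster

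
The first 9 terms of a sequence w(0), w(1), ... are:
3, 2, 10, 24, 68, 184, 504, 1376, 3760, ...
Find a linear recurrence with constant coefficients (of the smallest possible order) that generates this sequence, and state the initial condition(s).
Look for the lowest-order linear relation among consecutive terms.
Observation: w(n) - 2·w(n-1) - (2)·w(n-2) = 0 holds for the shown terms, and no order-1 relation w(n) = α·w(n-1) + β fits.
Check at n=3: 2·10 + (2)·2 = 24. ✓

w(n) = 2w(n-1) + 2w(n-2), w(0) = 3, w(1) = 2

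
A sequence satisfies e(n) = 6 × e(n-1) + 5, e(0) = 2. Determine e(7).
Computing step by step:
e(0) = 2
e(1) = 6 × 2 + 5 = 17
e(2) = 6 × 17 + 5 = 107
e(3) = 6 × 107 + 5 = 647
e(4) = 6 × 647 + 5 = 3887
e(5) = 6 × 3887 + 5 = 23327
e(6) = 6 × 23327 + 5 = 139967
e(7) = 6 × 139967 + 5 = 839807

839807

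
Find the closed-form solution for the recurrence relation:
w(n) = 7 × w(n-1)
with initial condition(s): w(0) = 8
Recurrence: w(n) = 7 × w(n-1), initial: w(0) = 8.
Each term is 7 times the previous, so this is geometric with ratio 7. After n steps: w(n) = w(0)·7ⁿ = 8·7ⁿ.

w(n) = 8·7ⁿ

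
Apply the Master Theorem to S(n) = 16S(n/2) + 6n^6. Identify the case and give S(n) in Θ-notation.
Master Theorem template: S(n) = a·S(n/b) + f(n).
Here: a=16, b=2, f(n)=6n^6
Compute log_b(a) = log_2(16) = 4.
f(n) = 6n^6 = Ω(n^(4+ε)) with ε = 2, and the regularity condition holds (a·f(n/b) = (a/b^6)·f(n) with a/b^6 = 2^-2 < 1). Case 3: S(n) = Θ(f(n)) = Θ(n^6).

Case 3: S(n) = Θ(n^6)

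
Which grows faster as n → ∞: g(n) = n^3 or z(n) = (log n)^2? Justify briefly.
Comparing growth rates:
Growth-rate hierarchy: log n ≺ any polynomial ≺ any exponential cⁿ (c>1) ≺ n! ≺ nⁿ.
polynomial degree 3 dominates polylogarithmic (log n)^2 asymptotically.

g(n) grows faster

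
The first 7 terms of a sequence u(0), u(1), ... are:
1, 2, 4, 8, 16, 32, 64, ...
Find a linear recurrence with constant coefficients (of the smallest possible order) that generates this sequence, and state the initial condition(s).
Look for the lowest-order linear relation among consecutive terms.
Observation: each term is 2× the previous.
Check at n=2: 2·2 = 4. ✓

u(n) = 2 × u(n-1), u(0) = 1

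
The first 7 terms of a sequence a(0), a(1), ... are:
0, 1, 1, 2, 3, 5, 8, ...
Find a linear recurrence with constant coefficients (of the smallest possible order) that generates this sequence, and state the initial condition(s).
Look for the lowest-order linear relation among consecutive terms.
Observation: a(n) - 1·a(n-1) - (1)·a(n-2) = 0 holds for the shown terms, and no order-1 relation a(n) = α·a(n-1) + β fits.
Check at n=3: 1·1 + (1)·1 = 2. ✓

a(n) = a(n-1) + a(n-2), a(0) = 0, a(1) = 1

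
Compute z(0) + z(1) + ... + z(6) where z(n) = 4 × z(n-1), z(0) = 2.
Computing the sequence terms: 2, 8, 32, 128, 512, 2048, 8192
Adding these values together:

10922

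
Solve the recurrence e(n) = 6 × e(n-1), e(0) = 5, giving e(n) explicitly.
Recurrence: e(n) = 6 × e(n-1), initial: e(0) = 5.
Each term is 6 times the previous, so this is geometric with ratio 6. After n steps: e(n) = e(0)·6ⁿ = 5·6ⁿ.

e(n) = 5·6ⁿ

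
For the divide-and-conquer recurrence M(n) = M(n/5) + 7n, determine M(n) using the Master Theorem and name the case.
Master Theorem template: M(n) = a·M(n/b) + f(n).
Here: a=1, b=5, f(n)=7n
Compute log_b(a) = log_5(1) = 0.
f(n) = 7n = Ω(n^(0+ε)) with ε = 1, and the regularity condition holds (a·f(n/b) = (a/b^1)·f(n) with a/b^1 = 5^-1 < 1). Case 3: M(n) = Θ(f(n)) = Θ(n).

Case 3: M(n) = Θ(n)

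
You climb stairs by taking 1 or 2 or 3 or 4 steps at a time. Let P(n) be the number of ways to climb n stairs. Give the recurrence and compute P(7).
Condition on the size of the last step (1 to 4): before it there were n-1, …, n-4 stairs climbed, and these cases are disjoint, so P(n) = P(n-1) + P(n-2) + P(n-3) + P(n-4) (order-4 linear recurrence).
Initial conditions by direct count (compositions of i into parts ≤ 4): P(1) = 1; P(2) = 2; P(3) = 4; P(4) = 8.
Iterating the recurrence: P(5) = 15, P(6) = 29, P(7) = 56.

P(n) = P(n-1) + P(n-2) + P(n-3) + P(n-4), P(1) = 1, P(2) = 2, P(3) = 4, P(4) = 8; P(7) = 56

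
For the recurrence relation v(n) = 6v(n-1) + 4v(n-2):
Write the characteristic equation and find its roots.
Substitute v(n) = rⁿ and divide through by rⁿ⁻²: r² - 6r - 4 = 0
Discriminant: 6² + 4·4 = 52, not a perfect square, so by the quadratic formula r = (6 ± √52)/2.
General solution: v(n) = A·r₁ⁿ + B·r₂ⁿ where r₁,r₂ = (6 ± √52)/2

Characteristic: r² - 6r - 4 = 0, Roots: r = (6 ± √52)/2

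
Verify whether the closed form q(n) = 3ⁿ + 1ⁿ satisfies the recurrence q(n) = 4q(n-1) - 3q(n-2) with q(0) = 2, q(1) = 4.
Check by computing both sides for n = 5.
From the recurrence with q(0) = 2, q(1) = 4:
  q(0) = 2, q(1) = 4, q(2) = 10, q(3) = 28, q(4) = 82, q(5) = 244
  so the recurrence gives q(5) = 244.
From the proposed closed form q(n) = 3ⁿ + 1ⁿ:
  q(5) = 244.
Both sides give 244 at n = 5, and the initial condition(s) match, so the closed form is consistent.

Yes, the closed form is correct.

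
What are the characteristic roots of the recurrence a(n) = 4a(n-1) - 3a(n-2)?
Substitute a(n) = rⁿ and divide through by rⁿ⁻²: r² - 4r + 3 = 0
Factor: (r - 3)(r - 1) = 0, so r = 3, 1.
General solution: a(n) = A·3ⁿ + B·1ⁿ

Characteristic: r² - 4r + 3 = 0, Roots: r = 3, 1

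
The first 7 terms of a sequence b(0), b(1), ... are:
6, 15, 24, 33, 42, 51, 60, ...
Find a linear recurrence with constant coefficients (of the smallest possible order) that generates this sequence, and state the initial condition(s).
Look for the lowest-order linear relation among consecutive terms.
Observation: consecutive differences are constant (= 9).
Check at n=2: 1·15 + 9 = 24. ✓

b(n) = b(n-1) + 9, b(0) = 6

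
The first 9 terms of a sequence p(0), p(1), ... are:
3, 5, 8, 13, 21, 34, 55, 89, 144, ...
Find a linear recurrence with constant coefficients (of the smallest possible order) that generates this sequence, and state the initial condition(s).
Look for the lowest-order linear relation among consecutive terms.
Observation: p(n) - 1·p(n-1) - (1)·p(n-2) = 0 holds for the shown terms, and no order-1 relation p(n) = α·p(n-1) + β fits.
Check at n=3: 1·8 + (1)·5 = 13. ✓

p(n) = p(n-1) + p(n-2), p(0) = 3, p(1) = 5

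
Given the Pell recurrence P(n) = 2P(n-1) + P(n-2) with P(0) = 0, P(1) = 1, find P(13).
Computing the sequence terms:
0, 1, 2, 5, 12, 29, 70, 169, 408, 985, 2378, 5741, 13860, 33461

33461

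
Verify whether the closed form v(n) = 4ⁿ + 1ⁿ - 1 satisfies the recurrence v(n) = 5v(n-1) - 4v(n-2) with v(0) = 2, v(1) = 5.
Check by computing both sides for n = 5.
From the recurrence with v(0) = 2, v(1) = 5:
  v(0) = 2, v(1) = 5, v(2) = 17, v(3) = 65, v(4) = 257, v(5) = 1025
  so the recurrence gives v(5) = 1025.
From the proposed closed form v(n) = 4ⁿ + 1ⁿ - 1:
  v(5) = 1024.
The recurrence gives 1025 but the closed form gives 1024, so the closed form does not satisfy the recurrence.

No, the closed form is incorrect.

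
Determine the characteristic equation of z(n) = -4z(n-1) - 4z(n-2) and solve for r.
Substitute z(n) = rⁿ and divide through by rⁿ⁻²: r² + 4r + 4 = 0
Factor: (r + 2)² = 0, so r = -2 (double root).
General solution: z(n) = (A + Bn)·(-2)ⁿ

Characteristic: r² + 4r + 4 = 0, Roots: r = -2 (double root)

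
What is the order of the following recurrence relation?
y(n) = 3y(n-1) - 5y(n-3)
The order is the largest lag k for which y(n-k) appears. Here the deepest term is y(n-3), so the order is 3.

Order 3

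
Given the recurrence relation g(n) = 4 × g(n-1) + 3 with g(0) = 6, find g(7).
Computing step by step:
g(0) = 6
g(1) = 4 × 6 + 3 = 27
g(2) = 4 × 27 + 3 = 111
g(3) = 4 × 111 + 3 = 447
g(4) = 4 × 447 + 3 = 1791
g(5) = 4 × 1791 + 3 = 7167
g(6) = 4 × 7167 + 3 = 28671
g(7) = 4 × 28671 + 3 = 114687

114687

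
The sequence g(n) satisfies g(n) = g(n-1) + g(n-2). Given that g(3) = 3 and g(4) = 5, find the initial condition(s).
Work backwards using g(k) = g(k+2) - g(k+1):
g(2) = g(4) - g(3) = 5 - 3 = 2
g(1) = g(3) - g(2) = 3 - 2 = 1
g(0) = g(2) - g(1) = 2 - 1 = 1

g(0) = 1, g(1) = 1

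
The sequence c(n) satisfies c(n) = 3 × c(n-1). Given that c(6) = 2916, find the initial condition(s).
In general c(n) = 3ⁿ · c(0). At n = 6: c(0) = c(6) / 3^6 = 2916 / 729 = 4.

c(0) = 4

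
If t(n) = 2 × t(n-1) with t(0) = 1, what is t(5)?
Computing step by step:
t(0) = 1
t(1) = 2 × 1 = 2
t(2) = 2 × 2 = 4
t(3) = 2 × 4 = 8
t(4) = 2 × 8 = 16
t(5) = 2 × 16 = 32

32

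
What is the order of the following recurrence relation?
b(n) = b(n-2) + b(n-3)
The order is the largest lag k for which b(n-k) appears. Here the deepest term is b(n-3), so the order is 3.

Order 3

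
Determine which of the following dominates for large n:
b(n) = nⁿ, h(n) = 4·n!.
Comparing growth rates:
Growth-rate hierarchy: log n ≺ any polynomial ≺ any exponential cⁿ (c>1) ≺ n! ≺ nⁿ.
super-exponential nⁿ dominates factorial asymptotically.

b(n) grows faster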